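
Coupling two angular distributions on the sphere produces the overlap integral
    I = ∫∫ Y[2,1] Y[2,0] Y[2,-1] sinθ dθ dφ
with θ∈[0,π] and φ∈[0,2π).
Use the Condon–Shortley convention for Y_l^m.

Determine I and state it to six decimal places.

Rules hold: Σm=0, L=6 even, 0≤2≤4.
N = 5·5·5 = 125
Δ = 2!·2!·2!/7! = 1/630
Racah Σ t=0..2: t=0:+1/8 t=1:−1/1 t=2:+1/8 = -3/4
⇒ 3j(2 2 2; 0 0 0)² = 2/35, sgn -1
Racah Σ t=0..1: t=0:+1/4 t=1:−1/2 = -1/4
⇒ 3j(2 2 2; 1 0 -1)² = 1/70, sgn +1
4πI² = N·(3j₀)²·(3jₘ)² = 5/49
I = -1·√(0.102041/4π) = -0.09011188

-0.090112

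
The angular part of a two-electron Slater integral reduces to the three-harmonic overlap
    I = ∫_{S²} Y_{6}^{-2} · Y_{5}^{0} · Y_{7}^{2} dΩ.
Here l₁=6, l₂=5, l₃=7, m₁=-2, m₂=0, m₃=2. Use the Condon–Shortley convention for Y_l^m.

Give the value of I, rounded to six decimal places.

-0.005692

Checks pass: Σm=0; 18 even; l₃=7∈[1,11].
(2·6+1)(2·5+1)(2·7+1) = 2145
Δ: 4! 8! 6! / 19! → 1/174594420
sum: t=0:+1/4147200 t=1:−1/207360 t=2:+1/82944 t=3:−1/207360 t=4:+1/4147200 = 1/345600
3j²(6 5 7; 0 0 0) = Δ·Π!·Σ² = 420/46189  (sign -1)
sum: t=0:+1/116121600 t=1:−1/1451520 t=2:+1/207360 t=3:−1/207360 t=4:+1/1658880 = -1/12902400
3j²(6 5 7; -2 0 2) = Δ·Π!·Σ² = 27/1293292  (sign +1)
combine: 4πI² = 2145·420/46189·27/1293292 = 6075/14919047
take √, sign -1: I = -0.00569243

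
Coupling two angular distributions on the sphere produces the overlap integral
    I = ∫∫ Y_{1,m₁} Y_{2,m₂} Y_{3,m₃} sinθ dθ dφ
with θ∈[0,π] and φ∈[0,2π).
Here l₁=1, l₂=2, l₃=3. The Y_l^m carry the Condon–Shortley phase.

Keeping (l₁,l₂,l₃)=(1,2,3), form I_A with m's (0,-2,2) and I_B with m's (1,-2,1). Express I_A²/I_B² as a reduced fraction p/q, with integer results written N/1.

5/1

l's match ⇒ only the (l;m) 3-j factors differ between A and B.
A: triangle coeff Δ(1,2,3) = 1/105; Σ_t [0,0]: t=0:+1/24 = 1/24; (3j)²=1/21 [(1 2 3; 0 -2 2)], sign=-1
B: triangle coeff Δ(1,2,3) = 1/105; Σ_t [0,0]: t=0:+1/48 = 1/48; (3j)²=1/105 [(1 2 3; 1 -2 1)], sign=+1
I_A²/I_B² = (1/21)/(1/105) = 5/1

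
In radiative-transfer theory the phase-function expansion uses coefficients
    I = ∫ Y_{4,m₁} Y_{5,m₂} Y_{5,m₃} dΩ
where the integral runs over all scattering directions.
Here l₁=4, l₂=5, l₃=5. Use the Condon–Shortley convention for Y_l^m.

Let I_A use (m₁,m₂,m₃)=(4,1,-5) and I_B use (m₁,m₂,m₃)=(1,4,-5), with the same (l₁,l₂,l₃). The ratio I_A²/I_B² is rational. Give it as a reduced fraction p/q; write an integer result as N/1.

Same 4,5,5: normalisation and zero-m 3j drop out of the ratio.
A: Δ: 4! 4! 6! / 15! → 1/3153150; sum: t=0:+1/414720 = 1/414720; 3j²(4 5 5; 4 1 -5) = Δ·Π!·Σ² = 2/429  (sign +1)
B: Δ: 4! 4! 6! / 15! → 1/3153150; sum: t=3:−1/103680 = -1/103680; 3j²(4 5 5; 1 4 -5) = Δ·Π!·Σ² = 4/143  (sign -1)
I_A²/I_B² = (2/429)/(4/143) = 1/6

1/6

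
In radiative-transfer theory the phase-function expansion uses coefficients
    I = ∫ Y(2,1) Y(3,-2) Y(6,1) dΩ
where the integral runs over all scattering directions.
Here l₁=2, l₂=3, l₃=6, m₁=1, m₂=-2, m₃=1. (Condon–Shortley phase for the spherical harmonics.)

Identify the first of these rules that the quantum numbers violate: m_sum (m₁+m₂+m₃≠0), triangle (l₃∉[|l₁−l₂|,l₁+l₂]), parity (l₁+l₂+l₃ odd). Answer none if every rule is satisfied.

azimuthal sum: 1 − 2 + 1 = 0  ✓
1 ≤ 6 ≤ 5 (triangle on l)  ✗
L = 2 + 3 + 6 = 11 (odd)

triangle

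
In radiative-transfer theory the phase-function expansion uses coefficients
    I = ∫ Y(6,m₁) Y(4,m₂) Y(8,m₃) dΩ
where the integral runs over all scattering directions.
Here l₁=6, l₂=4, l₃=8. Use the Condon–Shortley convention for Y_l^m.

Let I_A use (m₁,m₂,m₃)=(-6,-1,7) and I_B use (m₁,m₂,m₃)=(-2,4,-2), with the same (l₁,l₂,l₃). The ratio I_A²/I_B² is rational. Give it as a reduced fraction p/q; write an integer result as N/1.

l's match ⇒ only the (l;m) 3-j factors differ between A and B.
A: triangle coeff Δ(6,4,8) = 1/23279256; Σ_t [2,2]: t=2:+1/870912000 = 1/870912000; (3j)²=33/1292 [(6 4 8; -6 -1 7)], sign=-1
B: triangle coeff Δ(6,4,8) = 1/23279256; Σ_t [2,2]: t=2:+1/24883200 = 1/24883200; (3j)²=980/138567 [(6 4 8; -2 4 -2)], sign=+1
I_A²/I_B² = (33/1292)/(980/138567) = 14157/3920

14157/3920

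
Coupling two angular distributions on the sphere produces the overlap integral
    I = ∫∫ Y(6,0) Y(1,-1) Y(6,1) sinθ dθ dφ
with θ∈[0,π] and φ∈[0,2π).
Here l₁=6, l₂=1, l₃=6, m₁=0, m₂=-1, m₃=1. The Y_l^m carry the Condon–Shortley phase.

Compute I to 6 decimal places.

0.000000

l₁+l₂+l₃=13 is odd: 3j(l;000)=0 ⇒ I=0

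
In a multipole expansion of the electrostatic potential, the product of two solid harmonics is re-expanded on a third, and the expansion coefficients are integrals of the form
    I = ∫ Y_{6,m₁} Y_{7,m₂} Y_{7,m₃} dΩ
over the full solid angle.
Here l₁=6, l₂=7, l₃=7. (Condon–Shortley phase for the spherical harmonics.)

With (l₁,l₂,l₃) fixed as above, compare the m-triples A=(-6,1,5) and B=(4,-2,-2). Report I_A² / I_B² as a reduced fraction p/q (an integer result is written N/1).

242/225

Same 6,7,7: normalisation and zero-m 3j drop out of the ratio.
A: Δ: 6! 6! 8! / 21! → 1/2444321880; sum: t=6:+1/746496000 = 1/746496000; 3j²(6 7 7; -6 1 5) = Δ·Π!·Σ² = 616/62985  (sign +1)
B: Δ: 6! 6! 8! / 21! → 1/2444321880; sum: t=0:+1/24883200 t=1:−1/8294400 t=2:+1/24883200 = -1/24883200; 3j²(6 7 7; 4 -2 -2) = Δ·Π!·Σ² = 420/46189  (sign +1)
I_A²/I_B² = (616/62985)/(420/46189) = 242/225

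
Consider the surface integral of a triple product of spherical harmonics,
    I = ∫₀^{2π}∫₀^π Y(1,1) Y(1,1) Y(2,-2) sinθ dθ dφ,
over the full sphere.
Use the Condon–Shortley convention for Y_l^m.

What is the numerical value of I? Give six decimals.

m-sum 0 ✓  L=4 even ✓  0≤2≤2 ✓
Π(2lᵢ+1) = 3×3×5 = 45
triangle coeff Δ(1,1,2) = 1/30
Σ_t [0,0]: t=0:+1/1 = 1/1
(3j)²=2/15 [(1 1 2; 0 0 0)], sign=+1
Σ_t [0,0]: t=0:+1/4 = 1/4
(3j)²=1/5 [(1 1 2; 1 1 -2)], sign=+1
⇒ 4πI² = 6/5
I = (+1)√(6/5/(4π)) = 0.30901936

0.309019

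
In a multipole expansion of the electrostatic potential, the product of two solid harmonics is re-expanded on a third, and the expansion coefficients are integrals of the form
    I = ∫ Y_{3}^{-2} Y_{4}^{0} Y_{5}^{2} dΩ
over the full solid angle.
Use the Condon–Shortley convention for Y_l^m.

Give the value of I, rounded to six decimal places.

Checks pass: Σm=0; 12 even; l₃=5∈[1,7].
(2·3+1)(2·4+1)(2·5+1) = 693
Δ: 2! 4! 6! / 13! → 1/180180
sum: t=0:+1/576 t=1:−1/144 t=2:+1/576 = -1/288
3j²(3 4 5; 0 0 0) = Δ·Π!·Σ² = 20/1001  (sign +1)
sum: t=1:−1/864 t=2:+1/576 = 1/1728
3j²(3 4 5; -2 0 2) = Δ·Π!·Σ² = 5/1287  (sign -1)
combine: 4πI² = 693·20/1001·5/1287 = 100/1859
take √, sign -1: I = -0.06542675

-0.065427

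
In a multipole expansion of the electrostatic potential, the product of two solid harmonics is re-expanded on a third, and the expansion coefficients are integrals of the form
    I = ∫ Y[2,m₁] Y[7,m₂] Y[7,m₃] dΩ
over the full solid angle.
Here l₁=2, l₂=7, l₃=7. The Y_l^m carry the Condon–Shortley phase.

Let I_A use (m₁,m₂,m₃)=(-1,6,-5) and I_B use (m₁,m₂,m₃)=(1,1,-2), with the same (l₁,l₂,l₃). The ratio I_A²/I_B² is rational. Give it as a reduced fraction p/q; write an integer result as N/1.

l's match ⇒ only the (l;m) 3-j factors differ between A and B.
A: triangle coeff Δ(2,7,7) = 1/185640; Σ_t [1,2]: t=1:−1/958003200 t=2:+1/79833600 = 1/87091200; (3j)²=121/4760 [(2 7 7; -1 6 -5)], sign=+1
B: triangle coeff Δ(2,7,7) = 1/185640; Σ_t [0,1]: t=0:+1/1935360 t=1:−1/1209600 = -1/3225600; (3j)²=243/61880 [(2 7 7; 1 1 -2)], sign=+1
I_A²/I_B² = (121/4760)/(243/61880) = 1573/243

1573/243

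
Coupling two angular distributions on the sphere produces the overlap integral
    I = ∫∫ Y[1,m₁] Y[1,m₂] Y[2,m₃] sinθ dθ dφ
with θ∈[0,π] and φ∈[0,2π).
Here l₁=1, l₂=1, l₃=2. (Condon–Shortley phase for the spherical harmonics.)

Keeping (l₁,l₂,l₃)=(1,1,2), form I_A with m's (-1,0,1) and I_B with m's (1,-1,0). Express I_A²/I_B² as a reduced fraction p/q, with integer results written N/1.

3/1

Same 1,1,2: normalisation and zero-m 3j drop out of the ratio.
A: Δ: 0! 2! 2! / 5! → 1/30; sum: t=0:+1/2 = 1/2; 3j²(1 1 2; -1 0 1) = Δ·Π!·Σ² = 1/10  (sign -1)
B: Δ: 0! 2! 2! / 5! → 1/30; sum: t=0:+1/4 = 1/4; 3j²(1 1 2; 1 -1 0) = Δ·Π!·Σ² = 1/30  (sign +1)
I_A²/I_B² = (1/10)/(1/30) = 3/1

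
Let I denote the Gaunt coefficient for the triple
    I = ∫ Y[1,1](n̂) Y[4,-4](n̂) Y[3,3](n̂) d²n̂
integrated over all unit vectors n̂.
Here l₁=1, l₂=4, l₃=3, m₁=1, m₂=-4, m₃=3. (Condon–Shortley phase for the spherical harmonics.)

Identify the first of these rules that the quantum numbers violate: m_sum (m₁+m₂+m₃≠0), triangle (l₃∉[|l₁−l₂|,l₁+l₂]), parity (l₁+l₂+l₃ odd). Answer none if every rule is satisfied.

none

Σmᵢ = 0  ✓
l₃∈[|l₁−l₂|,l₁+l₂]=[3,5], have l₃=3  ✓
Σlᵢ = 8 ⇒ even  ✓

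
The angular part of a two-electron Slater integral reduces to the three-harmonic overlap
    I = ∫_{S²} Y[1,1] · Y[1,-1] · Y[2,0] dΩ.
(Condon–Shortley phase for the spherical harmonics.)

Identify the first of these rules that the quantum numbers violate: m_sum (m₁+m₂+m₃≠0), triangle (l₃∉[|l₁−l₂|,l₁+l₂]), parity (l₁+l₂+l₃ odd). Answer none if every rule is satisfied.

m₁+m₂+m₃ = 1 − 1 + 0 = 0  ✓
triangle: |1−1|=0 ≤ l₃=2 ≤ 1+1=2  ✓
parity: l₁+l₂+l₃ = 4 is even  ✓

none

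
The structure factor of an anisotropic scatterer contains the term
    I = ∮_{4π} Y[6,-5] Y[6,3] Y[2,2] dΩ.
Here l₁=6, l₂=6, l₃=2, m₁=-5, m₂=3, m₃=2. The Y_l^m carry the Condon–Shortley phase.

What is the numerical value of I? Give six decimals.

m-sum 0 ✓  L=14 even ✓  0≤2≤12 ✓
Π(2lᵢ+1) = 13×13×5 = 845
triangle coeff Δ(6,6,2) = 1/90090
Σ_t [4,6]: t=4:+1/69120 t=5:−1/14400 t=6:+1/69120 = -7/172800
(3j)²=14/715 [(6 6 2; 0 0 0)], sign=-1
Σ_t [9,9]: t=9:−1/1451520 = -1/1451520
(3j)²=1/91 [(6 6 2; -5 3 2)], sign=-1
⇒ 4πI² = 2/11
I = (+1)√(2/11/(4π)) = 0.12028562

0.120286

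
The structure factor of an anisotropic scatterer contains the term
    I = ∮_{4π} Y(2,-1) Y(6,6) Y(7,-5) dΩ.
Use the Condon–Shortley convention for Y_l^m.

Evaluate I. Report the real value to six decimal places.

l₁+l₂+l₃=15 is odd: 3j(l;000)=0 ⇒ I=0

0.000000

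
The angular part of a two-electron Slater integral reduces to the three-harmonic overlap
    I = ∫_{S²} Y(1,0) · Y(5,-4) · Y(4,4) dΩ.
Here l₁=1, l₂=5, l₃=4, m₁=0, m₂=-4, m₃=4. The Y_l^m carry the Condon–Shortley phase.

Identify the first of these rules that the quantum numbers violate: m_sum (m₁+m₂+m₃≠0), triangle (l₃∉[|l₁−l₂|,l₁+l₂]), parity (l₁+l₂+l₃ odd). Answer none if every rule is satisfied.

none

Σmᵢ = 0  ✓
l₃∈[|l₁−l₂|,l₁+l₂]=[4,6], have l₃=4  ✓
Σlᵢ = 10 ⇒ even  ✓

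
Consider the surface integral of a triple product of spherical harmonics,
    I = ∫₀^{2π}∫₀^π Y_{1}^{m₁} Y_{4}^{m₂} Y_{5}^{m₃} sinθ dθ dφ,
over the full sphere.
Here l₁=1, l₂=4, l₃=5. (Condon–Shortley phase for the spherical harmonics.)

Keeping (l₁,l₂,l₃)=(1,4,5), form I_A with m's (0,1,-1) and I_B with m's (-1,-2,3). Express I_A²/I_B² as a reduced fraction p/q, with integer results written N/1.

Shared (l₁,l₂,l₃)=(1,4,5): N and (l;000)² cancel in I_A²/I_B².
A: Δ = 0!·2!·8!/11! = 1/495; Racah Σ t=0..0: t=0:+1/720 = 1/720; ⇒ 3j(1 4 5; 0 1 -1)² = 8/165, sgn +1
B: Δ = 0!·2!·8!/11! = 1/495; Racah Σ t=0..0: t=0:+1/2880 = 1/2880; ⇒ 3j(1 4 5; -1 -2 3)² = 28/495, sgn +1
I_A²/I_B² = (8/165)/(28/495) = 6/7

6/7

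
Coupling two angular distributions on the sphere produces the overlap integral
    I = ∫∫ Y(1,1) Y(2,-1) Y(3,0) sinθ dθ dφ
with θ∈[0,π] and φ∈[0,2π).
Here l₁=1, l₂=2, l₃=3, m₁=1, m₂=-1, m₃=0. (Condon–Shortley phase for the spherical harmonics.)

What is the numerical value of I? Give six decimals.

0.143048

Checks pass: Σm=0; 6 even; l₃=3∈[1,3].
(2·1+1)(2·2+1)(2·3+1) = 105
Δ: 0! 2! 4! / 7! → 1/105
sum: t=0:+1/4 = 1/4
3j²(1 2 3; 0 0 0) = Δ·Π!·Σ² = 3/35  (sign -1)
sum: t=0:+1/12 = 1/12
3j²(1 2 3; 1 -1 0) = Δ·Π!·Σ² = 1/35  (sign -1)
combine: 4πI² = 105·3/35·1/35 = 9/35
take √, sign +1: I = 0.14304817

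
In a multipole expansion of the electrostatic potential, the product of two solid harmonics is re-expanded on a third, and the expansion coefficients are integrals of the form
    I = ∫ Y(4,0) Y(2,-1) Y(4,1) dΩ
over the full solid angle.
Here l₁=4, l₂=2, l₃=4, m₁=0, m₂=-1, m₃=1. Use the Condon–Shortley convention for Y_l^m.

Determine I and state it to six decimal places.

-0.044869

m-sum 0 ✓  L=10 even ✓  2≤4≤6 ✓
Π(2lᵢ+1) = 9×5×9 = 405
triangle coeff Δ(4,2,4) = 1/13860
Σ_t [0,2]: t=0:+1/192 t=1:−1/36 t=2:+1/192 = -5/288
(3j)²=20/693 [(4 2 4; 0 0 0)], sign=-1
Σ_t [0,1]: t=0:+1/96 t=1:−1/72 = -1/288
(3j)²=1/462 [(4 2 4; 0 -1 1)], sign=+1
⇒ 4πI² = 150/5929
I = (-1)√(150/5929/(4π)) = -0.04486937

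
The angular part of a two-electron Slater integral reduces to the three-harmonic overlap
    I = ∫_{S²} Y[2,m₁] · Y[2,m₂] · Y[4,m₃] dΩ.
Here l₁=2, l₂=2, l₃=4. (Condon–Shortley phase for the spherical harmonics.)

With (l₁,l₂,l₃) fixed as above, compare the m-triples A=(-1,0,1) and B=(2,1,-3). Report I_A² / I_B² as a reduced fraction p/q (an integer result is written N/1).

6/7

Same 2,2,4: normalisation and zero-m 3j drop out of the ratio.
A: Δ: 0! 4! 4! / 9! → 1/630; sum: t=0:+1/24 = 1/24; 3j²(2 2 4; -1 0 1) = Δ·Π!·Σ² = 1/21  (sign -1)
B: Δ: 0! 4! 4! / 9! → 1/630; sum: t=0:+1/144 = 1/144; 3j²(2 2 4; 2 1 -3) = Δ·Π!·Σ² = 1/18  (sign -1)
I_A²/I_B² = (1/21)/(1/18) = 6/7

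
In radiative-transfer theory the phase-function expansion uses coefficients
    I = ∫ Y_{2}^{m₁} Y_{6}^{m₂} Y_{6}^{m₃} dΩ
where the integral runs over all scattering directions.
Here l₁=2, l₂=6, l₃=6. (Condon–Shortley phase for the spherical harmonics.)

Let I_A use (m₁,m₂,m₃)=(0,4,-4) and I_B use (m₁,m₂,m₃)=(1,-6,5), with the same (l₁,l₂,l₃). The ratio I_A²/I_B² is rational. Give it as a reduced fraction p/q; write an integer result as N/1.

Shared (l₁,l₂,l₃)=(2,6,6): N and (l;000)² cancel in I_A²/I_B².
A: Δ = 2!·2!·10!/15! = 1/90090; Racah Σ t=0..2: t=0:+1/14515200 t=1:−1/362880 t=2:+1/322560 = 1/2419200; ⇒ 3j(2 6 6; 0 4 -4)² = 2/5005, sgn +1
B: Δ = 2!·2!·10!/15! = 1/90090; Racah Σ t=0..0: t=0:+1/7257600 = 1/7257600; ⇒ 3j(2 6 6; 1 -6 5)² = 11/455, sgn -1
I_A²/I_B² = (2/5005)/(11/455) = 2/121

2/121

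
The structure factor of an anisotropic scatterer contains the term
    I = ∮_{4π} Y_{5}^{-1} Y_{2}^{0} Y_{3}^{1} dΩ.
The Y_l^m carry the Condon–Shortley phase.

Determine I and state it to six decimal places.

-0.227318

Checks pass: Σm=0; 10 even; l₃=3∈[3,7].
(2·5+1)(2·2+1)(2·3+1) = 385
Δ: 4! 6! 0! / 11! → 1/2310
sum: t=2:+1/144 = 1/144
3j²(5 2 3; 0 0 0) = Δ·Π!·Σ² = 10/231  (sign -1)
sum: t=2:+1/192 = 1/192
3j²(5 2 3; -1 0 1) = Δ·Π!·Σ² = 3/77  (sign +1)
combine: 4πI² = 385·10/231·3/77 = 50/77
take √, sign -1: I = -0.22731846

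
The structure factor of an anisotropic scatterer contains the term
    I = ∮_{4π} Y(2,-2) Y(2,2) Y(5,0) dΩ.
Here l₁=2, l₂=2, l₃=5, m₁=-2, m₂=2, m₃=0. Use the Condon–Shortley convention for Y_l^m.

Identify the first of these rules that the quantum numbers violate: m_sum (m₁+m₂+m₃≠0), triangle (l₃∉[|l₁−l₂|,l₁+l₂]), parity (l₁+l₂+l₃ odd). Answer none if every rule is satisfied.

triangle

Σmᵢ = 0  ✓
l₃∈[|l₁−l₂|,l₁+l₂]=[0,4], have l₃=5  ✗
Σlᵢ = 9 ⇒ odd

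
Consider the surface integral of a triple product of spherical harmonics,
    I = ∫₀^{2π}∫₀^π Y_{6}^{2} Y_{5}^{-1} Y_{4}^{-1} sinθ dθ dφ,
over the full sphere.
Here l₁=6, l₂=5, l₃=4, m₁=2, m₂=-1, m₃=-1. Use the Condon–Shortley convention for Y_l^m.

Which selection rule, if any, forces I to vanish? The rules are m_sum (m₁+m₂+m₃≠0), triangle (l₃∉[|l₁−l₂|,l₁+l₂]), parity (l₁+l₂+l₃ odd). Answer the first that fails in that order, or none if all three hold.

parity

m₁+m₂+m₃ = 2 − 1 − 1 = 0  ✓
triangle: |6−5|=1 ≤ l₃=4 ≤ 6+5=11  ✓
parity: l₁+l₂+l₃ = 15 is odd  ✗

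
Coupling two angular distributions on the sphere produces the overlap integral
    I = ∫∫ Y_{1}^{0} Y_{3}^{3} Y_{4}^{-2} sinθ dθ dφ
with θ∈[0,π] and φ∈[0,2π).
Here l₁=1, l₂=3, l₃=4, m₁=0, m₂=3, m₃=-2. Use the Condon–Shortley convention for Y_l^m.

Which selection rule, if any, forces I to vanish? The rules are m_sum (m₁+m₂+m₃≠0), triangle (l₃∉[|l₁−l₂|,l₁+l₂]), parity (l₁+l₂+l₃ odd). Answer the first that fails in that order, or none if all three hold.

m_sum

azimuthal sum: 0 + 3 − 2 = 1  ✗
2 ≤ 4 ≤ 4 (triangle on l)
L = 1 + 3 + 4 = 8 (even)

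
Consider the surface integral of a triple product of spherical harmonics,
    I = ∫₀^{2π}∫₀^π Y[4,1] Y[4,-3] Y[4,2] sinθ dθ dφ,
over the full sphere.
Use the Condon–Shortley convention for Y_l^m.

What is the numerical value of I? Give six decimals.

-0.063661

Checks pass: Σm=0; 12 even; l₃=4∈[0,8].
(2·4+1)(2·4+1)(2·4+1) = 729
Δ: 4! 4! 4! / 13! → 1/450450
sum: t=0:+1/13824 t=1:−1/216 t=2:+1/64 t=3:−1/216 t=4:+1/13824 = 5/768
3j²(4 4 4; 0 0 0) = Δ·Π!·Σ² = 18/1001  (sign +1)
sum: t=0:+1/864 t=1:−1/576 = -1/1728
3j²(4 4 4; 1 -3 2) = Δ·Π!·Σ² = 5/1287  (sign -1)
combine: 4πI² = 729·18/1001·5/1287 = 7290/143143
take √, sign -1: I = -0.06366105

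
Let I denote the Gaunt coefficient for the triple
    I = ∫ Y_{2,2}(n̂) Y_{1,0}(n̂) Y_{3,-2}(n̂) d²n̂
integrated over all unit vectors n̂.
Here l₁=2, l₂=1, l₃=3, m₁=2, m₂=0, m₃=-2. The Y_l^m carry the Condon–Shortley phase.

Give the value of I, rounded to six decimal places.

0.184674

m-sum 0 ✓  L=6 even ✓  1≤3≤3 ✓
Π(2lᵢ+1) = 5×3×7 = 105
triangle coeff Δ(2,1,3) = 1/105
Σ_t [0,0]: t=0:+1/4 = 1/4
(3j)²=3/35 [(2 1 3; 0 0 0)], sign=-1
Σ_t [0,0]: t=0:+1/24 = 1/24
(3j)²=1/21 [(2 1 3; 2 0 -2)], sign=-1
⇒ 4πI² = 3/7
I = (+1)√(3/7/(4π)) = 0.18467439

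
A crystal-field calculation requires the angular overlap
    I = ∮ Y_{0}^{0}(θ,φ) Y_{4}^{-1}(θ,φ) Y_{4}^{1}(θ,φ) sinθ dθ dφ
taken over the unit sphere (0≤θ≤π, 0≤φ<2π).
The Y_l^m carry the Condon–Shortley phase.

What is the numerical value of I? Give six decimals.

Checks pass: Σm=0; 8 even; l₃=4∈[4,4].
(2·0+1)(2·4+1)(2·4+1) = 81
Δ: 0! 0! 8! / 9! → 1/9
sum: t=0:+1/576 = 1/576
3j²(0 4 4; 0 0 0) = Δ·Π!·Σ² = 1/9  (sign +1)
sum: t=0:+1/720 = 1/720
3j²(0 4 4; 0 -1 1) = Δ·Π!·Σ² = 1/9  (sign -1)
combine: 4πI² = 81·1/9·1/9 = 1/1
take √, sign -1: I = -0.28209479

-0.282095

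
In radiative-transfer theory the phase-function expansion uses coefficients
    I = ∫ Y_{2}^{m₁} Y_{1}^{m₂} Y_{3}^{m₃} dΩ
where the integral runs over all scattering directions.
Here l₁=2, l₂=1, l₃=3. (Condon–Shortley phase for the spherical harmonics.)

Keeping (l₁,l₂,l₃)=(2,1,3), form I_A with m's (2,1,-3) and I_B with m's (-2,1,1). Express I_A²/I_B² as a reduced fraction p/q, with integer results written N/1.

l's match ⇒ only the (l;m) 3-j factors differ between A and B.
A: triangle coeff Δ(2,1,3) = 1/105; Σ_t [0,0]: t=0:+1/48 = 1/48; (3j)²=1/7 [(2 1 3; 2 1 -3)], sign=+1
B: triangle coeff Δ(2,1,3) = 1/105; Σ_t [0,0]: t=0:+1/48 = 1/48; (3j)²=1/105 [(2 1 3; -2 1 1)], sign=+1
I_A²/I_B² = (1/7)/(1/105) = 15/1

15/1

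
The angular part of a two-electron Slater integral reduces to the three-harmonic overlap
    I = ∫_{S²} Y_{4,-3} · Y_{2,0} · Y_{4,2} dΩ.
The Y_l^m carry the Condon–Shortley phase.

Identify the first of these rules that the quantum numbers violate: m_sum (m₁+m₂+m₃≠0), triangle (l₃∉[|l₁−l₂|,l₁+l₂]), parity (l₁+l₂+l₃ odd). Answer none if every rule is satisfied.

m_sum

Σmᵢ = -1  ✗
l₃∈[|l₁−l₂|,l₁+l₂]=[2,6], have l₃=4
Σlᵢ = 10 ⇒ even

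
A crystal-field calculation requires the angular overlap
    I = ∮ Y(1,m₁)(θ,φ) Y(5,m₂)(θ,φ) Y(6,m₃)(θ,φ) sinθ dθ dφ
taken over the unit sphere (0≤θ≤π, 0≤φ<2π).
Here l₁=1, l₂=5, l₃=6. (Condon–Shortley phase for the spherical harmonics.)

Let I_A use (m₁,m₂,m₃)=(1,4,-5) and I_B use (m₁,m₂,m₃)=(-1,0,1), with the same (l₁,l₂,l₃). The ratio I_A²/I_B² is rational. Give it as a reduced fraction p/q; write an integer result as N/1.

55/21

Same 1,5,6: normalisation and zero-m 3j drop out of the ratio.
A: Δ: 0! 2! 10! / 13! → 1/858; sum: t=0:+1/725760 = 1/725760; 3j²(1 5 6; 1 4 -5) = Δ·Π!·Σ² = 5/78  (sign -1)
B: Δ: 0! 2! 10! / 13! → 1/858; sum: t=0:+1/28800 = 1/28800; 3j²(1 5 6; -1 0 1) = Δ·Π!·Σ² = 7/286  (sign -1)
I_A²/I_B² = (5/78)/(7/286) = 55/21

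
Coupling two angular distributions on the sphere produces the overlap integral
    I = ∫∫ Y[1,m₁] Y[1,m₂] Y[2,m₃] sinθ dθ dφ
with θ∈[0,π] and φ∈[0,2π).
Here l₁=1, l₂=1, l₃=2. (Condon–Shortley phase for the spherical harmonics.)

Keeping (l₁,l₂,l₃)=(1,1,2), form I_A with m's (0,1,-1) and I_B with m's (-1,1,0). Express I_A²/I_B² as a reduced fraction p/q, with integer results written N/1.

3/1

Same 1,1,2: normalisation and zero-m 3j drop out of the ratio.
A: Δ: 0! 2! 2! / 5! → 1/30; sum: t=0:+1/2 = 1/2; 3j²(1 1 2; 0 1 -1) = Δ·Π!·Σ² = 1/10  (sign -1)
B: Δ: 0! 2! 2! / 5! → 1/30; sum: t=0:+1/4 = 1/4; 3j²(1 1 2; -1 1 0) = Δ·Π!·Σ² = 1/30  (sign +1)
I_A²/I_B² = (1/10)/(1/30) = 3/1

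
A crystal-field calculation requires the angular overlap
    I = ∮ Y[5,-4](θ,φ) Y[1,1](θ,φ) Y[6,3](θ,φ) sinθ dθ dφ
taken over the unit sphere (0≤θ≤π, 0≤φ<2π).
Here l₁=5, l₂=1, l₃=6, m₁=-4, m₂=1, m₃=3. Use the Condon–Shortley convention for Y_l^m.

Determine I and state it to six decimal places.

m-sum 0 ✓  L=12 even ✓  4≤6≤6 ✓
Π(2lᵢ+1) = 11×3×13 = 429
triangle coeff Δ(5,1,6) = 1/858
Σ_t [0,0]: t=0:+1/14400 = 1/14400
(3j)²=6/143 [(5 1 6; 0 0 0)], sign=+1
Σ_t [0,0]: t=0:+1/725760 = 1/725760
(3j)²=1/286 [(5 1 6; -4 1 3)], sign=-1
⇒ 4πI² = 9/143
I = (-1)√(9/143/(4π)) = -0.07076985

-0.070770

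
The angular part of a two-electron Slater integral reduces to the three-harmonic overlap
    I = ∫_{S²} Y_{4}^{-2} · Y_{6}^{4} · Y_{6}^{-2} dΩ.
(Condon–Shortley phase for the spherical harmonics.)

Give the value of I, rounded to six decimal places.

0.060095

m-sum 0 ✓  L=16 even ✓  2≤6≤10 ✓
Π(2lᵢ+1) = 9×13×13 = 1521
triangle coeff Δ(4,6,6) = 1/15315300
Σ_t [0,4]: t=0:+1/829440 t=1:−1/25920 t=2:+1/9216 t=3:−1/25920 t=4:+1/829440 = 7/207360
(3j)²=28/2431 [(4 6 6; 0 0 0)], sign=+1
Σ_t [2,4]: t=2:+1/3870720 t=3:−1/181440 t=4:+1/138240 = 23/11612160
(3j)²=529/204204 [(4 6 6; -2 4 -2)], sign=+1
⇒ 4πI² = 1587/34969
I = (+1)√(1587/34969/(4π)) = 0.06009550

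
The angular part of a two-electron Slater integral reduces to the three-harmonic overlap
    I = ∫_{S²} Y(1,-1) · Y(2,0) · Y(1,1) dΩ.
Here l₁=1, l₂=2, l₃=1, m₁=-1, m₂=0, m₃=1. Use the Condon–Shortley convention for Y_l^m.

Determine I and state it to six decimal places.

0.126157

Rules hold: Σm=0, L=4 even, 1≤1≤3.
N = 3·5·3 = 45
Δ = 2!·0!·2!/5! = 1/30
Racah Σ t=1..1: t=1:−1/1 = -1/1
⇒ 3j(1 2 1; 0 0 0)² = 2/15, sgn +1
Racah Σ t=2..2: t=2:+1/4 = 1/4
⇒ 3j(1 2 1; -1 0 1)² = 1/30, sgn +1
4πI² = N·(3j₀)²·(3jₘ)² = 1/5
I = +1·√(0.2/4π) = 0.12615663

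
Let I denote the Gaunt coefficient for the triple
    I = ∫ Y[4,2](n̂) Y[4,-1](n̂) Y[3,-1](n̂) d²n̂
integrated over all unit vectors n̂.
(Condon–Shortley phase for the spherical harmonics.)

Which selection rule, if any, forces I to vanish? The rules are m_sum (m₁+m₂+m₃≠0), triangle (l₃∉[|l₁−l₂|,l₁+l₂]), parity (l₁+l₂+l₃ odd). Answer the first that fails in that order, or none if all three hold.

parity

m₁+m₂+m₃ = 2 − 1 − 1 = 0  ✓
triangle: |4−4|=0 ≤ l₃=3 ≤ 4+4=8  ✓
parity: l₁+l₂+l₃ = 11 is odd  ✗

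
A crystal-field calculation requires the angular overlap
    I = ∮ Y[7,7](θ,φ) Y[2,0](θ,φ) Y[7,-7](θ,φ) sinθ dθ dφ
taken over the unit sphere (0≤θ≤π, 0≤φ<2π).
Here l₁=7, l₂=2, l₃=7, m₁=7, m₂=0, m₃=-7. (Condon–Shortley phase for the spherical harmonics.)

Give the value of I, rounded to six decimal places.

0.259734

Rules hold: Σm=0, L=16 even, 5≤7≤9.
N = 15·5·15 = 1125
Δ = 2!·12!·2!/17! = 1/185640
Racah Σ t=0..2: t=0:+1/2419200 t=1:−1/518400 t=2:+1/2419200 = -1/907200
⇒ 3j(7 2 7; 0 0 0)² = 56/3315, sgn +1
Racah Σ t=0..0: t=0:+1/1916006400 = 1/1916006400
⇒ 3j(7 2 7; 7 0 -7)² = 91/2040, sgn +1
4πI² = N·(3j₀)²·(3jₘ)² = 245/289
I = +1·√(0.847751/4π) = 0.25973423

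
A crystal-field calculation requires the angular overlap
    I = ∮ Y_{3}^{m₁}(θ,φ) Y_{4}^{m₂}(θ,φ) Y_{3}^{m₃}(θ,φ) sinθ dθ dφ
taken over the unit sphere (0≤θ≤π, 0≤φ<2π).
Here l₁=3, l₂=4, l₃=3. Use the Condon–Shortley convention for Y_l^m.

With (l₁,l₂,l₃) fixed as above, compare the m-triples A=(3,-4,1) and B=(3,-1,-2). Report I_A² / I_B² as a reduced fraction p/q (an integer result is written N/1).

7/5

l's match ⇒ only the (l;m) 3-j factors differ between A and B.
A: triangle coeff Δ(3,4,3) = 1/34650; Σ_t [0,0]: t=0:+1/1152 = 1/1152; (3j)²=1/33 [(3 4 3; 3 -4 1)], sign=+1
B: triangle coeff Δ(3,4,3) = 1/34650; Σ_t [0,0]: t=0:+1/288 = 1/288; (3j)²=5/231 [(3 4 3; 3 -1 -2)], sign=-1
I_A²/I_B² = (1/33)/(5/231) = 7/5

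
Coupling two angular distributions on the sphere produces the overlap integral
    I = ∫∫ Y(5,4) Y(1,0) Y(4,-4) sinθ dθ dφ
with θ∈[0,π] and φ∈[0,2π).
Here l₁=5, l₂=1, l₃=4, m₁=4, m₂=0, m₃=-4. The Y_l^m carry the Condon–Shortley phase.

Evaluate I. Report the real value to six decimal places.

m-sum 0 ✓  L=10 even ✓  4≤4≤6 ✓
Π(2lᵢ+1) = 11×3×9 = 297
triangle coeff Δ(5,1,4) = 1/495
Σ_t [1,1]: t=1:−1/576 = -1/576
(3j)²=5/99 [(5 1 4; 0 0 0)], sign=-1
Σ_t [1,1]: t=1:−1/40320 = -1/40320
(3j)²=1/55 [(5 1 4; 4 0 -4)], sign=-1
⇒ 4πI² = 3/11
I = (+1)√(3/11/(4π)) = 0.14731920

0.147319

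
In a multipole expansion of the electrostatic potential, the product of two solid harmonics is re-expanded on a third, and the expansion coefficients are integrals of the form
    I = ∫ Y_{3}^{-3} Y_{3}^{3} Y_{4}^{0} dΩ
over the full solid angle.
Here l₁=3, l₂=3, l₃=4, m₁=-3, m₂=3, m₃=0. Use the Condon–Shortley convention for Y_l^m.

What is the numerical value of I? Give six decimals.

Checks pass: Σm=0; 10 even; l₃=4∈[0,6].
(2·3+1)(2·3+1)(2·4+1) = 441
Δ: 2! 4! 4! / 11! → 1/34650
sum: t=0:+1/72 t=1:−1/16 t=2:+1/72 = -5/144
3j²(3 3 4; 0 0 0) = Δ·Π!·Σ² = 2/77  (sign -1)
sum: t=2:+1/1152 = 1/1152
3j²(3 3 4; -3 3 0) = Δ·Π!·Σ² = 1/154  (sign +1)
combine: 4πI² = 441·2/77·1/154 = 9/121
take √, sign -1: I = -0.07693494

-0.076935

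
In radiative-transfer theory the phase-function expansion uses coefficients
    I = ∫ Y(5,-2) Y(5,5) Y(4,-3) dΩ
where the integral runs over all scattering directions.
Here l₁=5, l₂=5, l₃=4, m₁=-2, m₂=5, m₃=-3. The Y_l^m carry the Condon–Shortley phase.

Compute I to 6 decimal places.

Rules hold: Σm=0, L=14 even, 0≤4≤10.
N = 11·11·9 = 1089
Δ = 6!·4!·4!/15! = 1/3153150
Racah Σ t=1..5: t=1:−1/69120 t=2:+1/1728 t=3:−1/576 t=4:+1/1728 t=5:−1/69120 = -7/11520
⇒ 3j(5 5 4; 0 0 0)² = 2/143, sgn -1
Racah Σ t=6..6: t=6:+1/103680 = 1/103680
⇒ 3j(5 5 4; -2 5 -3)² = 7/429, sgn -1
4πI² = N·(3j₀)²·(3jₘ)² = 42/169
I = +1·√(0.248521/4π) = 0.14062948

0.140629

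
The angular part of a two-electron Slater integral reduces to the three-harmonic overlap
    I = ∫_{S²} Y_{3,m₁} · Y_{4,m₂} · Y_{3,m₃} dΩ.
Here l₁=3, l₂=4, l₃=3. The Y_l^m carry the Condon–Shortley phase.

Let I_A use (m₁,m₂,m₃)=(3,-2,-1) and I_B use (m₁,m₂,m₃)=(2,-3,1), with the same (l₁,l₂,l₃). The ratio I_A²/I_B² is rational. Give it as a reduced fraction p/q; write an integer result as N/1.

27/7

Shared (l₁,l₂,l₃)=(3,4,3): N and (l;000)² cancel in I_A²/I_B².
A: Δ = 4!·2!·4!/11! = 1/34650; Racah Σ t=0..0: t=0:+1/192 = 1/192; ⇒ 3j(3 4 3; 3 -2 -1)² = 3/77, sgn +1
B: Δ = 4!·2!·4!/11! = 1/34650; Racah Σ t=0..1: t=0:+1/144 t=1:−1/288 = 1/288; ⇒ 3j(3 4 3; 2 -3 1)² = 1/99, sgn +1
I_A²/I_B² = (3/77)/(1/99) = 27/7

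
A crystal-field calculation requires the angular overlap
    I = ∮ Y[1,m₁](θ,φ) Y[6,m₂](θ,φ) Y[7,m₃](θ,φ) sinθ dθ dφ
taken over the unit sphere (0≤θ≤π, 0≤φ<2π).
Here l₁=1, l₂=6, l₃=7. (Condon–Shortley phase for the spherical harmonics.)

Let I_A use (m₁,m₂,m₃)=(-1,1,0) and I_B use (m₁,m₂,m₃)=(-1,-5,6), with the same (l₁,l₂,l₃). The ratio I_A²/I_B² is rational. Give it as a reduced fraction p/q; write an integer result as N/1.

7/26

l's match ⇒ only the (l;m) 3-j factors differ between A and B.
A: triangle coeff Δ(1,6,7) = 1/1365; Σ_t [0,0]: t=0:+1/1209600 = 1/1209600; (3j)²=1/65 [(1 6 7; -1 1 0)], sign=-1
B: triangle coeff Δ(1,6,7) = 1/1365; Σ_t [0,0]: t=0:+1/79833600 = 1/79833600; (3j)²=2/35 [(1 6 7; -1 -5 6)], sign=-1
I_A²/I_B² = (1/65)/(2/35) = 7/26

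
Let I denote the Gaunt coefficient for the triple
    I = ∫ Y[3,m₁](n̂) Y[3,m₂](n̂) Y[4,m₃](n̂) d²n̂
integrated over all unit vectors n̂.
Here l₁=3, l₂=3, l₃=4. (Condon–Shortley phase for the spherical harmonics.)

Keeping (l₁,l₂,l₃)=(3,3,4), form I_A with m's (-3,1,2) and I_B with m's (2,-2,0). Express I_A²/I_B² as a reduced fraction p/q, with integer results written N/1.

54/49

l's match ⇒ only the (l;m) 3-j factors differ between A and B.
A: triangle coeff Δ(3,3,4) = 1/34650; Σ_t [2,2]: t=2:+1/192 = 1/192; (3j)²=3/77 [(3 3 4; -3 1 2)], sign=+1
B: triangle coeff Δ(3,3,4) = 1/34650; Σ_t [0,1]: t=0:+1/72 t=1:−1/576 = 7/576; (3j)²=7/198 [(3 3 4; 2 -2 0)], sign=+1
I_A²/I_B² = (3/77)/(7/198) = 54/49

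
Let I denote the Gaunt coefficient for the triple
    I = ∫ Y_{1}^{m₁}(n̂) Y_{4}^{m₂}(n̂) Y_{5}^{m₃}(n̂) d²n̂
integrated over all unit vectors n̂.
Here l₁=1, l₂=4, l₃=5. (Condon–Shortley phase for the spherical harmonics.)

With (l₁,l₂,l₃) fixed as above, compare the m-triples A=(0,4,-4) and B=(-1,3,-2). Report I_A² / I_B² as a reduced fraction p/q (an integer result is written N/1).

3/1

l's match ⇒ only the (l;m) 3-j factors differ between A and B.
A: triangle coeff Δ(1,4,5) = 1/495; Σ_t [0,0]: t=0:+1/40320 = 1/40320; (3j)²=1/55 [(1 4 5; 0 4 -4)], sign=-1
B: triangle coeff Δ(1,4,5) = 1/495; Σ_t [0,0]: t=0:+1/10080 = 1/10080; (3j)²=1/165 [(1 4 5; -1 3 -2)], sign=-1
I_A²/I_B² = (1/55)/(1/165) = 3/1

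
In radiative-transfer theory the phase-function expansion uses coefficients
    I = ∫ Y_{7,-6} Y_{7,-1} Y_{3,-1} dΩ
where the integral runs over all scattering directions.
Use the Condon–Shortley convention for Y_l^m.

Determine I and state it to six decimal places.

Σmᵢ = -8 ≠ 0, so the φ-integral vanishes; I = 0

0.000000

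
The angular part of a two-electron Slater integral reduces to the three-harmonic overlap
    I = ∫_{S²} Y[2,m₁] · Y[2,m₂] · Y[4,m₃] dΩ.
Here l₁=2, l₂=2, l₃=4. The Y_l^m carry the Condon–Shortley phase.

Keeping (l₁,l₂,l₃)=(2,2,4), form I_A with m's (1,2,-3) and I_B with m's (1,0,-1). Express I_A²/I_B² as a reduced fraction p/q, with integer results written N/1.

7/6

l's match ⇒ only the (l;m) 3-j factors differ between A and B.
A: triangle coeff Δ(2,2,4) = 1/630; Σ_t [0,0]: t=0:+1/144 = 1/144; (3j)²=1/18 [(2 2 4; 1 2 -3)], sign=-1
B: triangle coeff Δ(2,2,4) = 1/630; Σ_t [0,0]: t=0:+1/24 = 1/24; (3j)²=1/21 [(2 2 4; 1 0 -1)], sign=-1
I_A²/I_B² = (1/18)/(1/21) = 7/6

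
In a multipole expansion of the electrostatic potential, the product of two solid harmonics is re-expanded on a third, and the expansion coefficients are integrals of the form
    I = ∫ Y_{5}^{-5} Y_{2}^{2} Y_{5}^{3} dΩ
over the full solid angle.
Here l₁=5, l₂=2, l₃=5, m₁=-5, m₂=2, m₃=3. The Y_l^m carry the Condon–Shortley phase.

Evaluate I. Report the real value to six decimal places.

0.088588

Rules hold: Σm=0, L=12 even, 3≤5≤7.
N = 11·5·11 = 605
Δ = 2!·8!·2!/13! = 1/38610
Racah Σ t=0..2: t=0:+1/2880 t=1:−1/576 t=2:+1/2880 = -1/960
⇒ 3j(5 2 5; 0 0 0)² = 10/429, sgn +1
Racah Σ t=2..2: t=2:+1/161280 = 1/161280
⇒ 3j(5 2 5; -5 2 3)² = 1/143, sgn +1
4πI² = N·(3j₀)²·(3jₘ)² = 50/507
I = +1·√(0.0986193/4π) = 0.08858824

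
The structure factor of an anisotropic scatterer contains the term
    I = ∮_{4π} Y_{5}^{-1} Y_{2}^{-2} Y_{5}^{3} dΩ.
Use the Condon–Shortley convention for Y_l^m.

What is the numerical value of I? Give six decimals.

Rules hold: Σm=0, L=12 even, 3≤5≤7.
N = 11·5·11 = 605
Δ = 2!·8!·2!/13! = 1/38610
Racah Σ t=0..2: t=0:+1/2880 t=1:−1/576 t=2:+1/2880 = -1/960
⇒ 3j(5 2 5; 0 0 0)² = 10/429, sgn +1
Racah Σ t=0..0: t=0:+1/5760 = 1/5760
⇒ 3j(5 2 5; -1 -2 3)² = 56/2145, sgn +1
4πI² = N·(3j₀)²·(3jₘ)² = 560/1521
I = +1·√(0.368179/4π) = 0.17116875

0.171169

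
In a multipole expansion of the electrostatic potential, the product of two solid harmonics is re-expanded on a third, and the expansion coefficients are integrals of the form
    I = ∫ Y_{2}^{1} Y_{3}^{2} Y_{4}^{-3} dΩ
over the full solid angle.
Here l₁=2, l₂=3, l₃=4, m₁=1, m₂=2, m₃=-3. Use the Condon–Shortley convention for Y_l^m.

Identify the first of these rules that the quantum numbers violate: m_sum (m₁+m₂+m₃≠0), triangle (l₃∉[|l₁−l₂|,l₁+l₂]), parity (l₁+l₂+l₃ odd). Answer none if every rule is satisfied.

parity

azimuthal sum: 1 + 2 − 3 = 0  ✓
1 ≤ 4 ≤ 5 (triangle on l)  ✓
L = 2 + 3 + 4 = 9 (odd)  ✗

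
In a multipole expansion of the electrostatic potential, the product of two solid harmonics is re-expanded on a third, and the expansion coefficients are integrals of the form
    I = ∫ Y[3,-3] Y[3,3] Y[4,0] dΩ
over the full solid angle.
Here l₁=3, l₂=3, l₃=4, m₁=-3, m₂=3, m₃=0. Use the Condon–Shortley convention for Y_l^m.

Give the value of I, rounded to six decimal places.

-0.076935

Checks pass: Σm=0; 10 even; l₃=4∈[0,6].
(2·3+1)(2·3+1)(2·4+1) = 441
Δ: 2! 4! 4! / 11! → 1/34650
sum: t=0:+1/72 t=1:−1/16 t=2:+1/72 = -5/144
3j²(3 3 4; 0 0 0) = Δ·Π!·Σ² = 2/77  (sign -1)
sum: t=2:+1/1152 = 1/1152
3j²(3 3 4; -3 3 0) = Δ·Π!·Σ² = 1/154  (sign +1)
combine: 4πI² = 441·2/77·1/154 = 9/121
take √, sign -1: I = -0.07693494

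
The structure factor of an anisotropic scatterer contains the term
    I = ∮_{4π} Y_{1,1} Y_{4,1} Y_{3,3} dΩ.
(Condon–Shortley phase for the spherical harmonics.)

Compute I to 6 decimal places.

0.000000

1 + 1 + 3 = 5 ≠ 0: azimuthal integral kills it; I = 0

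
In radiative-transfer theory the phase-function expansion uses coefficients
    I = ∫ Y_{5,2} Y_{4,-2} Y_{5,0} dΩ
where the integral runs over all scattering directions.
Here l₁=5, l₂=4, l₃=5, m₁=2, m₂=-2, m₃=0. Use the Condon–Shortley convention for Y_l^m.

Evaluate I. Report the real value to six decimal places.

Checks pass: Σm=0; 14 even; l₃=5∈[1,9].
(2·5+1)(2·4+1)(2·5+1) = 1089
Δ: 4! 6! 4! / 15! → 1/3153150
sum: t=0:+1/69120 t=1:−1/1728 t=2:+1/576 t=3:−1/1728 t=4:+1/69120 = 7/11520
3j²(5 4 5; 0 0 0) = Δ·Π!·Σ² = 2/143  (sign -1)
sum: t=0:+1/3456 t=1:−1/1728 t=2:+1/11520 = -7/34560
3j²(5 4 5; 2 -2 0) = Δ·Π!·Σ² = 7/858  (sign +1)
combine: 4πI² = 1089·2/143·7/858 = 21/169
take √, sign -1: I = -0.09944006

-0.099440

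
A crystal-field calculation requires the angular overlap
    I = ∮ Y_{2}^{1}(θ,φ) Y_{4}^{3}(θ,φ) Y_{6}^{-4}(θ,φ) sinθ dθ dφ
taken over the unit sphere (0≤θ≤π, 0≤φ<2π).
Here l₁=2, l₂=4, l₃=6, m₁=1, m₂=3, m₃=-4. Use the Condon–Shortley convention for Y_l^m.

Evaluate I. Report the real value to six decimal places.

Rules hold: Σm=0, L=12 even, 2≤6≤6.
N = 5·9·13 = 585
Δ = 0!·4!·8!/13! = 1/6435
Racah Σ t=0..0: t=0:+1/2304 = 1/2304
⇒ 3j(2 4 6; 0 0 0)² = 5/143, sgn +1
Racah Σ t=0..0: t=0:+1/30240 = 1/30240
⇒ 3j(2 4 6; 1 3 -4)² = 16/429, sgn +1
4πI² = N·(3j₀)²·(3jₘ)² = 1200/1573
I = +1·√(0.762873/4π) = 0.24638901

0.246389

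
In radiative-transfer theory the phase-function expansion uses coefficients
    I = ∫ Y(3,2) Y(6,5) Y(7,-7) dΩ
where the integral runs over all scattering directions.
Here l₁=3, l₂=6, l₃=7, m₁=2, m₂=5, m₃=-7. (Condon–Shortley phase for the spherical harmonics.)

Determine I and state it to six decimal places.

-0.201189

m-sum 0 ✓  L=16 even ✓  3≤7≤9 ✓
Π(2lᵢ+1) = 7×13×15 = 1365
triangle coeff Δ(3,6,7) = 1/2042040
Σ_t [0,2]: t=0:+1/207360 t=1:−1/57600 t=2:+1/207360 = -1/129600
(3j)²=168/12155 [(3 6 7; 0 0 0)], sign=+1
Σ_t [1,1]: t=1:−1/87091200 = -1/87091200
(3j)²=11/408 [(3 6 7; 2 5 -7)], sign=-1
⇒ 4πI² = 147/289
I = (-1)√(147/289/(4π)) = -0.20118927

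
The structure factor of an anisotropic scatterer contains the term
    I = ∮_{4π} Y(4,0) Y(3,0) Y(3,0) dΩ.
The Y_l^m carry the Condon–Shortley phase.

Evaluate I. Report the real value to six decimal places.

0.153870

Checks pass: Σm=0; 10 even; l₃=3∈[1,7].
(2·4+1)(2·3+1)(2·3+1) = 441
Δ: 4! 4! 2! / 11! → 1/34650
sum: t=1:−1/72 t=2:+1/16 t=3:−1/72 = 5/144
3j²(4 3 3; 0 0 0) = Δ·Π!·Σ² = 2/77  (sign -1)
(m-triple is (0,0,0) — same symbol as above.)
combine: 4πI² = 441·2/77·2/77 = 36/121
take √, sign +1: I = 0.15386989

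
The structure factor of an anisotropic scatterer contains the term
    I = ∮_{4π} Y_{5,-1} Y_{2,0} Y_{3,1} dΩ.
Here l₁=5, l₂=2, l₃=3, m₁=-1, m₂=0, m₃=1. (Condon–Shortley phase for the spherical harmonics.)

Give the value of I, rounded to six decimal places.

-0.227318

m-sum 0 ✓  L=10 even ✓  3≤3≤7 ✓
Π(2lᵢ+1) = 11×5×7 = 385
triangle coeff Δ(5,2,3) = 1/2310
Σ_t [2,2]: t=2:+1/144 = 1/144
(3j)²=10/231 [(5 2 3; 0 0 0)], sign=-1
Σ_t [2,2]: t=2:+1/192 = 1/192
(3j)²=3/77 [(5 2 3; -1 0 1)], sign=+1
⇒ 4πI² = 50/77
I = (-1)√(50/77/(4π)) = -0.22731846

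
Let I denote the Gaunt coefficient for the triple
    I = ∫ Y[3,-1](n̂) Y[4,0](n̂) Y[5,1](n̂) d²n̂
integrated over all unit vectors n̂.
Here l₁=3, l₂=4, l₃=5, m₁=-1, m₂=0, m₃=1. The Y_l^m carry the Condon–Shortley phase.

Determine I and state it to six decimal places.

-0.086020

m-sum 0 ✓  L=12 even ✓  1≤5≤7 ✓
Π(2lᵢ+1) = 7×9×11 = 693
triangle coeff Δ(3,4,5) = 1/180180
Σ_t [0,2]: t=0:+1/576 t=1:−1/144 t=2:+1/576 = -1/288
(3j)²=20/1001 [(3 4 5; 0 0 0)], sign=+1
Σ_t [0,2]: t=0:+1/2304 t=1:−1/216 t=2:+1/384 = -11/6912
(3j)²=11/1638 [(3 4 5; -1 0 1)], sign=-1
⇒ 4πI² = 110/1183
I = (-1)√(110/1183/(4π)) = -0.08601992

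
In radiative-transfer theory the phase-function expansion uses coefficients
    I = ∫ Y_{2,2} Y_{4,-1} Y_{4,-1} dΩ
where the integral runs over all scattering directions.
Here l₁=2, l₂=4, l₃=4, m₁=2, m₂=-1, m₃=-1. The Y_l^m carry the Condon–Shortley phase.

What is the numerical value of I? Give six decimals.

Rules hold: Σm=0, L=10 even, 2≤4≤6.
N = 5·9·9 = 405
Δ = 2!·2!·6!/11! = 1/13860
Racah Σ t=0..2: t=0:+1/192 t=1:−1/36 t=2:+1/192 = -5/288
⇒ 3j(2 4 4; 0 0 0)² = 20/693, sgn -1
Racah Σ t=0..0: t=0:+1/144 = 1/144
⇒ 3j(2 4 4; 2 -1 -1)² = 10/231, sgn -1
4πI² = N·(3j₀)²·(3jₘ)² = 3000/5929
I = +1·√(0.505988/4π) = 0.20066192

0.200662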